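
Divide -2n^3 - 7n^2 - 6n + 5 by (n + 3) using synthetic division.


Synthetic division with c = -3. Coefficients: -2, -7, -6, 5
Bring down -2.
  -2 * -3 = 6; 6 - 7 = -1
  -1 * -3 = 3; 3 - 6 = -3
  -3 * -3 = 9; 9 + 5 = 14
Quotient: -2n^2 - n - 3, Remainder: 14


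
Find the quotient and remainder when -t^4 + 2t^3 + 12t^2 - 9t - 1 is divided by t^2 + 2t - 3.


(-t^4 + 2t^3 + 12t^2 - 9t - 1) / (t^2 + 2t - 3)
Step 1: -t^2 * (t^2 + 2t - 3) = -t^4 - 2t^3 + 3t^2; subtract.
Step 2: 4t * (t^2 + 2t - 3) = 4t^3 + 8t^2 - 12t; subtract.
Step 3: 1 * (t^2 + 2t - 3) = t^2 + 2t - 3; subtract.
Quotient: -t^2 + 4t + 1, Remainder: t + 2


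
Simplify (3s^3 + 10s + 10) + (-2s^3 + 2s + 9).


Align terms by degree and add:
  3s^3 + 10s + 10
  -2s^3 + 2s + 9
= s^3 + 12s + 19


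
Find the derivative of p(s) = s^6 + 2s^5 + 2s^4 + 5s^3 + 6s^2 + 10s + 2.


Apply the power rule term by term:
  d/ds(s^6) = 6s^5
  d/ds(2s^5) = 10s^4
  d/ds(2s^4) = 8s^3
  d/ds(5s^3) = 15s^2
  d/ds(6s^2) = 12s
  d/ds(10s) = 10
  d/ds(2) = 0
p'(s) = 6s^5 + 10s^4 + 8s^3 + 15s^2 + 12s + 10


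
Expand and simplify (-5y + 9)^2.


Expand (-5y + 9)^2 by repeated multiplication:
= 25y^2 - 90y + 81


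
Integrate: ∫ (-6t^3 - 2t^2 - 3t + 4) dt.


Reverse power rule on each term:
  ∫ -6t^3 dt = -(3/2)t^4
  ∫ -2t^2 dt = -(2/3)t^3
  ∫ -3t dt = -(3/2)t^2
  ∫ 4 dt = 4t
F(t) = -(3/2)t^4 - (2/3)t^3 - (3/2)t^2 + 4t + C


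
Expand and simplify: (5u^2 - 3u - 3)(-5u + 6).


Distribute each term of the first polynomial:
  (5u^2)(-5u + 6) = -25u^3 + 30u^2
  (-3u)(-5u + 6) = 15u^2 - 18u
  (-3)(-5u + 6) = 15u - 18
Sum: -25u^3 + 45u^2 - 3u - 18


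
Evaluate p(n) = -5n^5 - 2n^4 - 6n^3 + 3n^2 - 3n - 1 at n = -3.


Using direct substitution:
  -5 * (-3)^5 = 1215
  -2 * (-3)^4 = -162
  -6 * (-3)^3 = 162
  3 * (-3)^2 = 27
  -3 * (-3)^1 = 9
  constant: -1
Sum = 1215 - 162 + 162 + 27 + 9 - 1 = 1250


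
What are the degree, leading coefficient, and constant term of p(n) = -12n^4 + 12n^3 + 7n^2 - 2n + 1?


Highest power of n is 4, with coefficient -12. Constant term is 1.
Degree = 4, leading coefficient = -12, constant term = 1


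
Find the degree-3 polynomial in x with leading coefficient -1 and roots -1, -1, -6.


p(x) = -(x + 1)(x + 1)(x + 6)
Expand: -x^3 - 8x^2 - 13x - 6


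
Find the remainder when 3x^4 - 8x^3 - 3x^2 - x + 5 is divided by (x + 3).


By the Remainder Theorem, the remainder equals p(-3):
  3*(-3)^4 = 243
  -8*(-3)^3 = 216
  -3*(-3)^2 = -27
  -1*(-3)^1 = 3
  constant: 5
Sum: 243 + 216 - 27 + 3 + 5 = 440


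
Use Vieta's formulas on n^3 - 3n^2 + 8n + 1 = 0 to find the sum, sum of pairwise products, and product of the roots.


Monic cubic n^3+bn^2+cn+d=0: sum=-b, pairwise sum=c, product=-d.
b=-3, c=8, d=1
r1+r2+r3 = 3
r1r2+r1r3+r2r3 = 8
r1r2r3 = -1


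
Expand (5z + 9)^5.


Expand (5z + 9)^5 by repeated multiplication:
  (5z + 9)^2 = 25z^2 + 90z + 81
  (5z + 9)^3 = 125z^3 + 675z^2 + 1215z + 729
  (5z + 9)^4 = 625z^4 + 4500z^3 + 12150z^2 + 14580z + 6561
= 3125z^5 + 28125z^4 + 101250z^3 + 182250z^2 + 164025z + 59049


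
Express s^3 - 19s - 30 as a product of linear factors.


Try integer roots (divisors of -30). s=-2: p(-2)=0.
Divide out (s + 2): quotient is s^2 - 2s - 15.
Factor the quadratic: (s - 5)(s + 3)
Result: (s + 2)(s - 5)(s + 3)


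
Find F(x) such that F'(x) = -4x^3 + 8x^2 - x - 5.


Reverse power rule on each term:
  ∫ -4x^3 dx = -x^4
  ∫ 8x^2 dx = (8/3)x^3
  ∫ -x dx = -(1/2)x^2
  ∫ -5 dx = -5x
F(x) = -x^4 + (8/3)x^3 - (1/2)x^2 - 5x + C


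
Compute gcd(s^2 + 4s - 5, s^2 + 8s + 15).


Factor each:
  s^2 + 4s - 5 = (s + 5)(s - 1)
  s^2 + 8s + 15 = (s + 5)(s + 3)
Common monic factor: s + 5


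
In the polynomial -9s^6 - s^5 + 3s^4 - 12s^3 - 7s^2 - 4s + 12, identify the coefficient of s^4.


Read off the coefficient of s^4: 3


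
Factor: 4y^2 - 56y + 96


Roots satisfy r1 + r2 = -b/a = 14 and r1*r2 = c/a = 24.
So r1 = 2, r2 = 12.
4y^2 - 56y + 96 = 4(y - r1)(y - r2) = 4(y - 2)(y - 12)


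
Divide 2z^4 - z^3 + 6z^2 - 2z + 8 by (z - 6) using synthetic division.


Synthetic division with c = 6. Coefficients: 2, -1, 6, -2, 8
Bring down 2.
  2 * 6 = 12; 12 - 1 = 11
  11 * 6 = 66; 66 + 6 = 72
  72 * 6 = 432; 432 - 2 = 430
  430 * 6 = 2580; 2580 + 8 = 2588
Quotient: 2z^3 + 11z^2 + 72z + 430, Remainder: 2588


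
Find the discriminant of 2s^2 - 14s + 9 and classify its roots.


D = b^2 - 4ac = (-14)^2 - 4(2)(9) = 196 - 72 = 124
Since D > 0: two distinct irrational roots


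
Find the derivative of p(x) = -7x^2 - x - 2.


Apply the power rule term by term:
  d/dx(-7x^2) = -14x
  d/dx(-x) = -1
  d/dx(-2) = 0
p'(x) = -14x - 1


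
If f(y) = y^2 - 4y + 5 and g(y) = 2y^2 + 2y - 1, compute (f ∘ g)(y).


Substitute g(y) into f:
f(g(y)) = 1*(2y^2 + 2y - 1)^2 + (-4)*(2y^2 + 2y - 1) + 5
(2y^2 + 2y - 1)^2 = 4y^4 + 8y^3 - 4y + 1
Expand and combine: 4y^4 + 8y^3 - 8y^2 - 12y + 10


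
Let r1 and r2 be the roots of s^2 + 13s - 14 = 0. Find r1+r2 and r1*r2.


For as^2+bs+c=0: sum = -b/a, product = c/a.
a=1, b=13, c=-14
Sum = -(13)/1 = -13
Product = (-14)/1 = -14


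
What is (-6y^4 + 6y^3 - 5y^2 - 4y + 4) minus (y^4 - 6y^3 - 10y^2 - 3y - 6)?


Distribute the minus sign:
  (-6y^4 + 6y^3 - 5y^2 - 4y + 4)
- (y^4 - 6y^3 - 10y^2 - 3y - 6)
Negate second polynomial: -y^4 + 6y^3 + 10y^2 + 3y + 6
Add: -7y^4 + 12y^3 + 5y^2 - y + 10


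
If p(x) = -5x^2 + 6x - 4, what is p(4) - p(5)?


p(4) = -60
p(5) = -99
p(4) - p(5) = -60 + 99 = 39


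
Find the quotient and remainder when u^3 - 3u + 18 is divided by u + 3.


(u^3 - 3u + 18) / (u + 3)
Step 1: u^2 * (u + 3) = u^3 + 3u^2; subtract.
Step 2: -3u * (u + 3) = -3u^2 - 9u; subtract.
Step 3: 6 * (u + 3) = 6u + 18; subtract.
Quotient: u^2 - 3u + 6, Remainder: 0


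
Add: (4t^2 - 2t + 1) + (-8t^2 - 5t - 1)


Align terms by degree and add:
  4t^2 - 2t + 1
  -8t^2 - 5t - 1
= -4t^2 - 7t


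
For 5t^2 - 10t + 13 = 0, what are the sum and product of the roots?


For at^2+bt+c=0: sum = -b/a, product = c/a.
a=5, b=-10, c=13
Sum = -(-10)/5 = 2
Product = (13)/5 = 13/5


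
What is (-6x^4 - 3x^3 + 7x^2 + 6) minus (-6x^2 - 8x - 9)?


Distribute the minus sign:
  (-6x^4 - 3x^3 + 7x^2 + 6)
- (-6x^2 - 8x - 9)
Negate second polynomial: 6x^2 + 8x + 9
Add: -6x^4 - 3x^3 + 13x^2 + 8x + 15


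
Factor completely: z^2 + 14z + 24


Roots satisfy r1 + r2 = -b/a = -14 and r1*r2 = c/a = 24.
So r1 = -12, r2 = -2.
z^2 + 14z + 24 = (z - r1)(z - r2) = (z + 12)(z + 2)


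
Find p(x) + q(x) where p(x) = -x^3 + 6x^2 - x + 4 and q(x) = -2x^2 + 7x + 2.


Align terms by degree and add:
  -x^3 + 6x^2 - x + 4
  -2x^2 + 7x + 2
= -x^3 + 4x^2 + 6x + 6


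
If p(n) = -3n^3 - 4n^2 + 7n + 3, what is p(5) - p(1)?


p(5) = -437
p(1) = 3
p(5) - p(1) = -437 - 3 = -440


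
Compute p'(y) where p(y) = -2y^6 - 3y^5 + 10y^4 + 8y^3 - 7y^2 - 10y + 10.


Apply the power rule term by term:
  d/dy(-2y^6) = -12y^5
  d/dy(-3y^5) = -15y^4
  d/dy(10y^4) = 40y^3
  d/dy(8y^3) = 24y^2
  d/dy(-7y^2) = -14y
  d/dy(-10y) = -10
  d/dy(10) = 0
p'(y) = -12y^5 - 15y^4 + 40y^3 + 24y^2 - 14y - 10


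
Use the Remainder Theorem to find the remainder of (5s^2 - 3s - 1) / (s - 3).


By the Remainder Theorem, the remainder equals p(3):
  5*(3)^2 = 45
  -3*(3)^1 = -9
  constant: -1
Sum: 45 - 9 - 1 = 35


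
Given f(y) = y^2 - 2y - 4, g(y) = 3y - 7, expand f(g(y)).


Substitute g(y) into f:
f(g(y)) = 1*(3y - 7)^2 + (-2)*(3y - 7) + (-4)
(3y - 7)^2 = 9y^2 - 42y + 49
Expand and combine: 9y^2 - 48y + 59


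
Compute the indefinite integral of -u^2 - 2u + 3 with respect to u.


Reverse power rule on each term:
  ∫ -u^2 du = -(1/3)u^3
  ∫ -2u du = -u^2
  ∫ 3 du = 3u
F(u) = -(1/3)u^3 - u^2 + 3u + C


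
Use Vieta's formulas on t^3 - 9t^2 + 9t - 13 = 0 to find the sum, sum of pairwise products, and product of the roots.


Monic cubic t^3+bt^2+ct+d=0: sum=-b, pairwise sum=c, product=-d.
b=-9, c=9, d=-13
r1+r2+r3 = 9
r1r2+r1r3+r2r3 = 9
r1r2r3 = 13


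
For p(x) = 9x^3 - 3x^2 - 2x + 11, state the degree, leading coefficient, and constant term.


Highest power of x is 3, with coefficient 9. Constant term is 11.
Degree = 3, leading coefficient = 9, constant term = 11


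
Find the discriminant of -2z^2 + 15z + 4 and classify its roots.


D = b^2 - 4ac = (15)^2 - 4(-2)(4) = 225 + 32 = 257
Since D > 0: two distinct irrational roots


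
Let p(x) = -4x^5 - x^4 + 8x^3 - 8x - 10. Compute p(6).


Using direct substitution:
  -4 * (6)^5 = -31104
  -1 * (6)^4 = -1296
  8 * (6)^3 = 1728
  0 * (6)^2 = 0
  -8 * (6)^1 = -48
  constant: -10
Sum = -31104 - 1296 + 1728 + 0 - 48 - 10 = -30730


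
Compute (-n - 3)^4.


Expand (-n - 3)^4 by repeated multiplication:
  (-n - 3)^2 = n^2 + 6n + 9
  (-n - 3)^3 = -n^3 - 9n^2 - 27n - 27
= n^4 + 12n^3 + 54n^2 + 108n + 81


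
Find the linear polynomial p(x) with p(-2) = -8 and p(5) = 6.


p(x) = mx + b. Using p(-2)=-8, p(5)=6:
m = (-8 - 6)/(-2 - 5) = -14/-7 = 2
b = -8 - m*(-2) = -8 + 4 = -4
p(x) = 2x - 4


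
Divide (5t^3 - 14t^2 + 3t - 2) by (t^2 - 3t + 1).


(5t^3 - 14t^2 + 3t - 2) / (t^2 - 3t + 1)
Step 1: 5t * (t^2 - 3t + 1) = 5t^3 - 15t^2 + 5t; subtract.
Step 2: 1 * (t^2 - 3t + 1) = t^2 - 3t + 1; subtract.
Quotient: 5t + 1, Remainder: t - 3


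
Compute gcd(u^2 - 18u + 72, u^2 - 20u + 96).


Factor each:
  u^2 - 18u + 72 = (u - 12)(u - 6)
  u^2 - 20u + 96 = (u - 12)(u - 8)
Common monic factor: u - 12


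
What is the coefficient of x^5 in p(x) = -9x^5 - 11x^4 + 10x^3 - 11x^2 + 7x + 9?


Read off the coefficient of x^5: -9


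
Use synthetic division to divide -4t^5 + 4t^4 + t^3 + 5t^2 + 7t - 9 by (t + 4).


Synthetic division with c = -4. Coefficients: -4, 4, 1, 5, 7, -9
Bring down -4.
  -4 * -4 = 16; 16 + 4 = 20
  20 * -4 = -80; -80 + 1 = -79
  -79 * -4 = 316; 316 + 5 = 321
  321 * -4 = -1284; -1284 + 7 = -1277
  -1277 * -4 = 5108; 5108 - 9 = 5099
Quotient: -4t^4 + 20t^3 - 79t^2 + 321t - 1277, Remainder: 5099


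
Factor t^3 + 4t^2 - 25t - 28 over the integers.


Try integer roots (divisors of -28). t=-1: p(-1)=0.
Divide out (t + 1): quotient is t^2 + 3t - 28.
Factor the quadratic: (t - 4)(t + 7)
Result: (t + 1)(t - 4)(t + 7)


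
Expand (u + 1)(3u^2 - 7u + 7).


Distribute each term of the first polynomial:
  (u)(3u^2 - 7u + 7) = 3u^3 - 7u^2 + 7u
  (1)(3u^2 - 7u + 7) = 3u^2 - 7u + 7
Sum: 3u^3 - 4u^2 + 7


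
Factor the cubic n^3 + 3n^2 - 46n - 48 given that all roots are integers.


Try integer roots (divisors of -48). n=6: p(6)=0.
Divide out (n - 6): quotient is n^2 + 9n + 8.
Factor the quadratic: (n + 8)(n + 1)
Result: (n - 6)(n + 8)(n + 1)


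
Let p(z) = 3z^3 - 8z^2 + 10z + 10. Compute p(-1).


Using direct substitution:
  3 * (-1)^3 = -3
  -8 * (-1)^2 = -8
  10 * (-1)^1 = -10
  constant: 10
Sum = -3 - 8 - 10 + 10 = -11


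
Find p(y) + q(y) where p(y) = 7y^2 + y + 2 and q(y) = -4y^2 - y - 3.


Align terms by degree and add:
  7y^2 + y + 2
  -4y^2 - y - 3
= 3y^2 - 1


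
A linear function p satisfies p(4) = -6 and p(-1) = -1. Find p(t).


p(t) = mt + b. Using p(4)=-6, p(-1)=-1:
m = (-6 + 1)/(4 + 1) = -5/5 = -1
b = -6 - m*(4) = -6 + 4 = -2
p(t) = -t - 2


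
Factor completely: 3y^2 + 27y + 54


Roots satisfy r1 + r2 = -b/a = -9 and r1*r2 = c/a = 18.
So r1 = -3, r2 = -6.
3y^2 + 27y + 54 = 3(y - r1)(y - r2) = 3(y + 3)(y + 6)


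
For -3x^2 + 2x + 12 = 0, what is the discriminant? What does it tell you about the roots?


D = b^2 - 4ac = (2)^2 - 4(-3)(12) = 4 + 144 = 148
Since D > 0: two distinct irrational roots


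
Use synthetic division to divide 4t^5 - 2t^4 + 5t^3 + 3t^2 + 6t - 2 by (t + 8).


Synthetic division with c = -8. Coefficients: 4, -2, 5, 3, 6, -2
Bring down 4.
  4 * -8 = -32; -32 - 2 = -34
  -34 * -8 = 272; 272 + 5 = 277
  277 * -8 = -2216; -2216 + 3 = -2213
  -2213 * -8 = 17704; 17704 + 6 = 17710
  17710 * -8 = -141680; -141680 - 2 = -141682
Quotient: 4t^4 - 34t^3 + 277t^2 - 2213t + 17710, Remainder: -141682


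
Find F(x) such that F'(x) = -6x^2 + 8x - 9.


Reverse power rule on each term:
  ∫ -6x^2 dx = -2x^3
  ∫ 8x dx = 4x^2
  ∫ -9 dx = -9x
F(x) = -2x^3 + 4x^2 - 9x + C


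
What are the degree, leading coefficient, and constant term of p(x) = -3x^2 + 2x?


Highest power of x is 2, with coefficient -3. Constant term is 0.
Degree = 2, leading coefficient = -3, constant term = 0


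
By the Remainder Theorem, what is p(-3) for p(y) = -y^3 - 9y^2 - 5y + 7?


By the Remainder Theorem, the remainder equals p(-3):
  -1*(-3)^3 = 27
  -9*(-3)^2 = -81
  -5*(-3)^1 = 15
  constant: 7
Sum: 27 - 81 + 15 + 7 = -32


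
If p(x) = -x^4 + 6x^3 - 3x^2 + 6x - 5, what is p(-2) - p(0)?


p(-2) = -93
p(0) = -5
p(-2) - p(0) = -93 + 5 = -88


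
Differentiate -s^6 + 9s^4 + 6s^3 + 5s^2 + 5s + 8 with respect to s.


Apply the power rule term by term:
  d/ds(-s^6) = -6s^5
  d/ds(9s^4) = 36s^3
  d/ds(6s^3) = 18s^2
  d/ds(5s^2) = 10s
  d/ds(5s) = 5
  d/ds(8) = 0
p'(s) = -6s^5 + 36s^3 + 18s^2 + 10s + 5


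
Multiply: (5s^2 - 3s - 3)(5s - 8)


Distribute each term of the first polynomial:
  (5s^2)(5s - 8) = 25s^3 - 40s^2
  (-3s)(5s - 8) = -15s^2 + 24s
  (-3)(5s - 8) = -15s + 24
Sum: 25s^3 - 55s^2 + 9s + 24


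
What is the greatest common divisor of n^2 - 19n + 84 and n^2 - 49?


Factor each:
  n^2 - 19n + 84 = (n - 7)(n - 12)
  n^2 - 49 = (n - 7)(n + 7)
Common monic factor: n - 7


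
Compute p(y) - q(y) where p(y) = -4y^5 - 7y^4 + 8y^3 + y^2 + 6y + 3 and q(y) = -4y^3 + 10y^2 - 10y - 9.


Distribute the minus sign:
  (-4y^5 - 7y^4 + 8y^3 + y^2 + 6y + 3)
- (-4y^3 + 10y^2 - 10y - 9)
Negate second polynomial: 4y^3 - 10y^2 + 10y + 9
Add: -4y^5 - 7y^4 + 12y^3 - 9y^2 + 16y + 12


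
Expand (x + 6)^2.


Expand (x + 6)^2 by repeated multiplication:
= x^2 + 12x + 36


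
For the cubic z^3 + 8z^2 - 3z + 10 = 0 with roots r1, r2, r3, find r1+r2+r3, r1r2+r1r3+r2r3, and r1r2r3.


Monic cubic z^3+bz^2+cz+d=0: sum=-b, pairwise sum=c, product=-d.
b=8, c=-3, d=10
r1+r2+r3 = -8
r1r2+r1r3+r2r3 = -3
r1r2r3 = -10


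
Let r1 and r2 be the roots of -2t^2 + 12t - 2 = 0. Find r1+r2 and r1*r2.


For at^2+bt+c=0: sum = -b/a, product = c/a.
a=-2, b=12, c=-2
Sum = -(12)/-2 = 6
Product = (-2)/-2 = 1


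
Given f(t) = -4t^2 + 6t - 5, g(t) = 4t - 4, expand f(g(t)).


Substitute g(t) into f:
f(g(t)) = -4*(4t - 4)^2 + 6*(4t - 4) + (-5)
(4t - 4)^2 = 16t^2 - 32t + 16
Expand and combine: -64t^2 + 152t - 93


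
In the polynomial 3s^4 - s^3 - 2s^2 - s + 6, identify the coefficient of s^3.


Read off the coefficient of s^3: -1


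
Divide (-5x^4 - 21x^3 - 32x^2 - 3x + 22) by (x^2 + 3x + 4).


(-5x^4 - 21x^3 - 32x^2 - 3x + 22) / (x^2 + 3x + 4)
Step 1: -5x^2 * (x^2 + 3x + 4) = -5x^4 - 15x^3 - 20x^2; subtract.
Step 2: -6x * (x^2 + 3x + 4) = -6x^3 - 18x^2 - 24x; subtract.
Step 3: 6 * (x^2 + 3x + 4) = 6x^2 + 18x + 24; subtract.
Quotient: -5x^2 - 6x + 6, Remainder: 3x - 2


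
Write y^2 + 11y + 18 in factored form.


Roots satisfy r1 + r2 = -b/a = -11 and r1*r2 = c/a = 18.
So r1 = -2, r2 = -9.
y^2 + 11y + 18 = (y - r1)(y - r2) = (y + 2)(y + 9)


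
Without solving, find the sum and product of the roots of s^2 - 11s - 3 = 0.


For as^2+bs+c=0: sum = -b/a, product = c/a.
a=1, b=-11, c=-3
Sum = -(-11)/1 = 11
Product = (-3)/1 = -3


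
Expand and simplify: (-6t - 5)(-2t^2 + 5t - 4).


Distribute each term of the first polynomial:
  (-6t)(-2t^2 + 5t - 4) = 12t^3 - 30t^2 + 24t
  (-5)(-2t^2 + 5t - 4) = 10t^2 - 25t + 20
Sum: 12t^3 - 20t^2 - t + 20


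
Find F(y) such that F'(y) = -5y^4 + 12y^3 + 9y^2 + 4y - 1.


Reverse power rule on each term:
  ∫ -5y^4 dy = -y^5
  ∫ 12y^3 dy = 3y^4
  ∫ 9y^2 dy = 3y^3
  ∫ 4y dy = 2y^2
  ∫ -1 dy = -y
F(y) = -y^5 + 3y^4 + 3y^3 + 2y^2 - y + C


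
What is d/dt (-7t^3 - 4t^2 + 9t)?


Apply the power rule term by term:
  d/dt(-7t^3) = -21t^2
  d/dt(-4t^2) = -8t
  d/dt(9t) = 9
p'(t) = -21t^2 - 8t + 9


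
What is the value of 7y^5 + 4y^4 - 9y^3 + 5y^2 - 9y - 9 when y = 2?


Using direct substitution:
  7 * (2)^5 = 224
  4 * (2)^4 = 64
  -9 * (2)^3 = -72
  5 * (2)^2 = 20
  -9 * (2)^1 = -18
  constant: -9
Sum = 224 + 64 - 72 + 20 - 18 - 9 = 209


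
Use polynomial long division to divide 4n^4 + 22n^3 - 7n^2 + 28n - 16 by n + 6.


(4n^4 + 22n^3 - 7n^2 + 28n - 16) / (n + 6)
Step 1: 4n^3 * (n + 6) = 4n^4 + 24n^3; subtract.
Step 2: -2n^2 * (n + 6) = -2n^3 - 12n^2; subtract.
Step 3: 5n * (n + 6) = 5n^2 + 30n; subtract.
Step 4: -2 * (n + 6) = -2n - 12; subtract.
Quotient: 4n^3 - 2n^2 + 5n - 2, Remainder: -4


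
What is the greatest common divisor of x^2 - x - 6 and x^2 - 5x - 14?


Factor each:
  x^2 - x - 6 = (x + 2)(x - 3)
  x^2 - 5x - 14 = (x + 2)(x - 7)
Common monic factor: x + 2


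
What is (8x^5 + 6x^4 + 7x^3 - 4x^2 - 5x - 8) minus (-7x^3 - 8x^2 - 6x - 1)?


Distribute the minus sign:
  (8x^5 + 6x^4 + 7x^3 - 4x^2 - 5x - 8)
- (-7x^3 - 8x^2 - 6x - 1)
Negate second polynomial: 7x^3 + 8x^2 + 6x + 1
Add: 8x^5 + 6x^4 + 14x^3 + 4x^2 + x - 7


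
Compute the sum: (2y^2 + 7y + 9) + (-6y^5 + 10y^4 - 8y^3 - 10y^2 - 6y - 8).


Align terms by degree and add:
  2y^2 + 7y + 9
  -6y^5 + 10y^4 - 8y^3 - 10y^2 - 6y - 8
= -6y^5 + 10y^4 - 8y^3 - 8y^2 + y + 1


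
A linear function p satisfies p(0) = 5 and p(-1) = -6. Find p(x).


p(x) = mx + b. Using p(0)=5, p(-1)=-6:
m = (5 + 6)/(0 + 1) = 11/1 = 11
b = 5 - m*(0) = 5 = 5
p(x) = 11x + 5


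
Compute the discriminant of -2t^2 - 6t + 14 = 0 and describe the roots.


D = b^2 - 4ac = (-6)^2 - 4(-2)(14) = 36 + 112 = 148
Since D > 0: two distinct irrational roots


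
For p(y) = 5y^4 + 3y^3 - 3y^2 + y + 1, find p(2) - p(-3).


p(2) = 95
p(-3) = 295
p(2) - p(-3) = 95 - 295 = -200


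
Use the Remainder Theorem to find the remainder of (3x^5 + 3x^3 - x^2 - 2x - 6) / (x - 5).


By the Remainder Theorem, the remainder equals p(5):
  3*(5)^5 = 9375
  0*(5)^4 = 0
  3*(5)^3 = 375
  -1*(5)^2 = -25
  -2*(5)^1 = -10
  constant: -6
Sum: 9375 + 0 + 375 - 25 - 10 - 6 = 9709


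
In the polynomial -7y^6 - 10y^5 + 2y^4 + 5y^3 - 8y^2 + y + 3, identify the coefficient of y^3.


Read off the coefficient of y^3: 5


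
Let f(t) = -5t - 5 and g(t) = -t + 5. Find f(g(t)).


Substitute g(t) into f:
f(g(t)) = -5*(-t + 5) + (-5)
Expand and combine: 5t - 30


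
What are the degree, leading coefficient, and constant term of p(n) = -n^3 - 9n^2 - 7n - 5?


Highest power of n is 3, with coefficient -1. Constant term is -5.
Degree = 3, leading coefficient = -1, constant term = -5


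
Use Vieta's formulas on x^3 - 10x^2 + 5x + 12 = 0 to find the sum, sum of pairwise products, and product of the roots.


Monic cubic x^3+bx^2+cx+d=0: sum=-b, pairwise sum=c, product=-d.
b=-10, c=5, d=12
r1+r2+r3 = 10
r1r2+r1r3+r2r3 = 5
r1r2r3 = -12


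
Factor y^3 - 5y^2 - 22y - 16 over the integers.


Try integer roots (divisors of -16). y=-1: p(-1)=0.
Divide out (y + 1): quotient is y^2 - 6y - 16.
Factor the quadratic: (y - 8)(y + 2)
Result: (y + 1)(y - 8)(y + 2)


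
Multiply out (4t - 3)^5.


Expand (4t - 3)^5 by repeated multiplication:
  (4t - 3)^2 = 16t^2 - 24t + 9
  (4t - 3)^3 = 64t^3 - 144t^2 + 108t - 27
  (4t - 3)^4 = 256t^4 - 768t^3 + 864t^2 - 432t + 81
= 1024t^5 - 3840t^4 + 5760t^3 - 4320t^2 + 1620t - 243


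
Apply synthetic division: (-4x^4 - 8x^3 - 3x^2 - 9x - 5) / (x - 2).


Synthetic division with c = 2. Coefficients: -4, -8, -3, -9, -5
Bring down -4.
  -4 * 2 = -8; -8 - 8 = -16
  -16 * 2 = -32; -32 - 3 = -35
  -35 * 2 = -70; -70 - 9 = -79
  -79 * 2 = -158; -158 - 5 = -163
Quotient: -4x^3 - 16x^2 - 35x - 79, Remainder: -163


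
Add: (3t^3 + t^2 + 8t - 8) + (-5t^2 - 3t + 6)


Align terms by degree and add:
  3t^3 + t^2 + 8t - 8
  -5t^2 - 3t + 6
= 3t^3 - 4t^2 + 5t - 2


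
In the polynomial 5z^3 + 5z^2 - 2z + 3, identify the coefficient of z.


Read off the coefficient of z: -2


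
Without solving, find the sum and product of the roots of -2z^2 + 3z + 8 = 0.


For az^2+bz+c=0: sum = -b/a, product = c/a.
a=-2, b=3, c=8
Sum = -(3)/-2 = 3/2
Product = (8)/-2 = -4


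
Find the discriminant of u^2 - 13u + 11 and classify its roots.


D = b^2 - 4ac = (-13)^2 - 4(1)(11) = 169 - 44 = 125
Since D > 0: two distinct irrational roots


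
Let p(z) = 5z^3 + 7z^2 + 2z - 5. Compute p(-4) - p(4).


p(-4) = -221
p(4) = 435
p(-4) - p(4) = -221 - 435 = -656


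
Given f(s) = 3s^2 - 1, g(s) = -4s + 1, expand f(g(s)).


Substitute g(s) into f:
f(g(s)) = 3*(-4s + 1)^2 + (-1)
(-4s + 1)^2 = 16s^2 - 8s + 1
Expand and combine: 48s^2 - 24s + 2


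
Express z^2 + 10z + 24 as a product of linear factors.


Roots satisfy r1 + r2 = -b/a = -10 and r1*r2 = c/a = 24.
So r1 = -4, r2 = -6.
z^2 + 10z + 24 = (z - r1)(z - r2) = (z + 4)(z + 6)


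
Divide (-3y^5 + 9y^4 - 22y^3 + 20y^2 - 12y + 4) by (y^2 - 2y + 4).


(-3y^5 + 9y^4 - 22y^3 + 20y^2 - 12y + 4) / (y^2 - 2y + 4)
Step 1: -3y^3 * (y^2 - 2y + 4) = -3y^5 + 6y^4 - 12y^3; subtract.
Step 2: 3y^2 * (y^2 - 2y + 4) = 3y^4 - 6y^3 + 12y^2; subtract.
Step 3: -4y * (y^2 - 2y + 4) = -4y^3 + 8y^2 - 16y; subtract.
Step 4: 0 * (y^2 - 2y + 4) = 0; subtract.
Quotient: -3y^3 + 3y^2 - 4y, Remainder: 4y + 4


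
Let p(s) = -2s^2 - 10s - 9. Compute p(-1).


Using direct substitution:
  -2 * (-1)^2 = -2
  -10 * (-1)^1 = 10
  constant: -9
Sum = -2 + 10 - 9 = -1


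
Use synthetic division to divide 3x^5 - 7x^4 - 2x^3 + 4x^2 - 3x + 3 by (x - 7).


Synthetic division with c = 7. Coefficients: 3, -7, -2, 4, -3, 3
Bring down 3.
  3 * 7 = 21; 21 - 7 = 14
  14 * 7 = 98; 98 - 2 = 96
  96 * 7 = 672; 672 + 4 = 676
  676 * 7 = 4732; 4732 - 3 = 4729
  4729 * 7 = 33103; 33103 + 3 = 33106
Quotient: 3x^4 + 14x^3 + 96x^2 + 676x + 4729, Remainder: 33106


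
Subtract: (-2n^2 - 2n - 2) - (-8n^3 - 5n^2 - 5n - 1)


Distribute the minus sign:
  (-2n^2 - 2n - 2)
- (-8n^3 - 5n^2 - 5n - 1)
Negate second polynomial: 8n^3 + 5n^2 + 5n + 1
Add: 8n^3 + 3n^2 + 3n - 1


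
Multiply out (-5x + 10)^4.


Expand (-5x + 10)^4 by repeated multiplication:
  (-5x + 10)^2 = 25x^2 - 100x + 100
  (-5x + 10)^3 = -125x^3 + 750x^2 - 1500x + 1000
= 625x^4 - 5000x^3 + 15000x^2 - 20000x + 10000


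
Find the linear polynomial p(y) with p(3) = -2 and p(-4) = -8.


p(y) = my + b. Using p(3)=-2, p(-4)=-8:
m = (-2 + 8)/(3 + 4) = 6/7 = 6/7
b = -2 - m*(3) = -2 - 18/7 = -32/7
p(y) = (6/7)y - (32/7)


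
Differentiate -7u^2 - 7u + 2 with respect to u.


Apply the power rule term by term:
  d/du(-7u^2) = -14u
  d/du(-7u) = -7
  d/du(2) = 0
p'(u) = -14u - 7


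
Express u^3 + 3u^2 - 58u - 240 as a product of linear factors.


Try integer roots (divisors of -240). u=8: p(8)=0.
Divide out (u - 8): quotient is u^2 + 11u + 30.
Factor the quadratic: (u + 5)(u + 6)
Result: (u - 8)(u + 5)(u + 6)


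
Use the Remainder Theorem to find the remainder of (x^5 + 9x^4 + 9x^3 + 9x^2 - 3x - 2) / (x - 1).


By the Remainder Theorem, the remainder equals p(1):
  1*(1)^5 = 1
  9*(1)^4 = 9
  9*(1)^3 = 9
  9*(1)^2 = 9
  -3*(1)^1 = -3
  constant: -2
Sum: 1 + 9 + 9 + 9 - 3 - 2 = 23


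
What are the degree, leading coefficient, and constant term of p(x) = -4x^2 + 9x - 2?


Highest power of x is 2, with coefficient -4. Constant term is -2.
Degree = 2, leading coefficient = -4, constant term = -2


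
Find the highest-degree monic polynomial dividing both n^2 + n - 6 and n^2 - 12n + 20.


Factor each:
  n^2 + n - 6 = (n - 2)(n + 3)
  n^2 - 12n + 20 = (n - 2)(n - 10)
Common monic factor: n - 2


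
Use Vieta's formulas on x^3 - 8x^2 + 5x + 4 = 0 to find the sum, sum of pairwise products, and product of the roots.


Monic cubic x^3+bx^2+cx+d=0: sum=-b, pairwise sum=c, product=-d.
b=-8, c=5, d=4
r1+r2+r3 = 8
r1r2+r1r3+r2r3 = 5
r1r2r3 = -4


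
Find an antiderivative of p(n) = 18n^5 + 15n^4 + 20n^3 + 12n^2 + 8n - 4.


Reverse power rule on each term:
  ∫ 18n^5 dn = 3n^6
  ∫ 15n^4 dn = 3n^5
  ∫ 20n^3 dn = 5n^4
  ∫ 12n^2 dn = 4n^3
  ∫ 8n dn = 4n^2
  ∫ -4 dn = -4n
F(n) = 3n^6 + 3n^5 + 5n^4 + 4n^3 + 4n^2 - 4n + C


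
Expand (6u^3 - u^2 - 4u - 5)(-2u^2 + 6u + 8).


Distribute each term of the first polynomial:
  (6u^3)(-2u^2 + 6u + 8) = -12u^5 + 36u^4 + 48u^3
  (-u^2)(-2u^2 + 6u + 8) = 2u^4 - 6u^3 - 8u^2
  (-4u)(-2u^2 + 6u + 8) = 8u^3 - 24u^2 - 32u
  (-5)(-2u^2 + 6u + 8) = 10u^2 - 30u - 40
Sum: -12u^5 + 38u^4 + 50u^3 - 22u^2 - 62u - 40


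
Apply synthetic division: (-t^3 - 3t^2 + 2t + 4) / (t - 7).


Synthetic division with c = 7. Coefficients: -1, -3, 2, 4
Bring down -1.
  -1 * 7 = -7; -7 - 3 = -10
  -10 * 7 = -70; -70 + 2 = -68
  -68 * 7 = -476; -476 + 4 = -472
Quotient: -t^2 - 10t - 68, Remainder: -472


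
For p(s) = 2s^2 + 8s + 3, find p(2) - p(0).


p(2) = 27
p(0) = 3
p(2) - p(0) = 27 - 3 = 24


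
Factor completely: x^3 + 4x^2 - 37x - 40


Try integer roots (divisors of -40). x=-8: p(-8)=0.
Divide out (x + 8): quotient is x^2 - 4x - 5.
Factor the quadratic: (x - 5)(x + 1)
Result: (x + 8)(x - 5)(x + 1)


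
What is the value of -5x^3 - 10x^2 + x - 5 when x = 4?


Using direct substitution:
  -5 * (4)^3 = -320
  -10 * (4)^2 = -160
  1 * (4)^1 = 4
  constant: -5
Sum = -320 - 160 + 4 - 5 = -481


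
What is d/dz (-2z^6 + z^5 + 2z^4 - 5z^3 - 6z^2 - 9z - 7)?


Apply the power rule term by term:
  d/dz(-2z^6) = -12z^5
  d/dz(z^5) = 5z^4
  d/dz(2z^4) = 8z^3
  d/dz(-5z^3) = -15z^2
  d/dz(-6z^2) = -12z
  d/dz(-9z) = -9
  d/dz(-7) = 0
p'(z) = -12z^5 + 5z^4 + 8z^3 - 15z^2 - 12z - 9


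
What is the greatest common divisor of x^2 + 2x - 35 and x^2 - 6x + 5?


Factor each:
  x^2 + 2x - 35 = (x - 5)(x + 7)
  x^2 - 6x + 5 = (x - 5)(x - 1)
Common monic factor: x - 5


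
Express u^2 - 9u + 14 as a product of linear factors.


Roots satisfy r1 + r2 = -b/a = 9 and r1*r2 = c/a = 14.
So r1 = 2, r2 = 7.
u^2 - 9u + 14 = (u - r1)(u - r2) = (u - 2)(u - 7)


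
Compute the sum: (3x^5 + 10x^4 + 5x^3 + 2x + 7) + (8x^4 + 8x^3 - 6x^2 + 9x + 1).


Align terms by degree and add:
  3x^5 + 10x^4 + 5x^3 + 2x + 7
+ 8x^4 + 8x^3 - 6x^2 + 9x + 1
= 3x^5 + 18x^4 + 13x^3 - 6x^2 + 11x + 8


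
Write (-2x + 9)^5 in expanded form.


Expand (-2x + 9)^5 by repeated multiplication:
  (-2x + 9)^2 = 4x^2 - 36x + 81
  (-2x + 9)^3 = -8x^3 + 108x^2 - 486x + 729
  (-2x + 9)^4 = 16x^4 - 288x^3 + 1944x^2 - 5832x + 6561
= -32x^5 + 720x^4 - 6480x^3 + 29160x^2 - 65610x + 59049


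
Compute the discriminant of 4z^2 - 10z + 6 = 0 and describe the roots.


D = b^2 - 4ac = (-10)^2 - 4(4)(6) = 100 - 96 = 4
Since D > 0: two distinct rational roots


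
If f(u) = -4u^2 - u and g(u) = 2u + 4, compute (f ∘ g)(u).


Substitute g(u) into f:
f(g(u)) = -4*(2u + 4)^2 + (-1)*(2u + 4)
(2u + 4)^2 = 4u^2 + 16u + 16
Expand and combine: -16u^2 - 66u - 68


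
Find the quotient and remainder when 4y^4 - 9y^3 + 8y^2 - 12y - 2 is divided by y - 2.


(4y^4 - 9y^3 + 8y^2 - 12y - 2) / (y - 2)
Step 1: 4y^3 * (y - 2) = 4y^4 - 8y^3; subtract.
Step 2: -y^2 * (y - 2) = -y^3 + 2y^2; subtract.
Step 3: 6y * (y - 2) = 6y^2 - 12y; subtract.
Step 4: 0 * (y - 2) = 0; subtract.
Quotient: 4y^3 - y^2 + 6y, Remainder: -2


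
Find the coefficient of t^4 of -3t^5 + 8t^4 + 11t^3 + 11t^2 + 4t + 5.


Read off the coefficient of t^4: 8


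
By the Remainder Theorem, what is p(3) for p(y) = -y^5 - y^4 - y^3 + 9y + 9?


By the Remainder Theorem, the remainder equals p(3):
  -1*(3)^5 = -243
  -1*(3)^4 = -81
  -1*(3)^3 = -27
  0*(3)^2 = 0
  9*(3)^1 = 27
  constant: 9
Sum: -243 - 81 - 27 + 0 + 27 + 9 = -315


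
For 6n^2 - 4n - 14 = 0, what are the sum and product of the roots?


For an^2+bn+c=0: sum = -b/a, product = c/a.
a=6, b=-4, c=-14
Sum = -(-4)/6 = 2/3
Product = (-14)/6 = -7/3


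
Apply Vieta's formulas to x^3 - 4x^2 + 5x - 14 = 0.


Monic cubic x^3+bx^2+cx+d=0: sum=-b, pairwise sum=c, product=-d.
b=-4, c=5, d=-14
r1+r2+r3 = 4
r1r2+r1r3+r2r3 = 5
r1r2r3 = 14


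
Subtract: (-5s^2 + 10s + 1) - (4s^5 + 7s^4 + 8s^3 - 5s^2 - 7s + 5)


Distribute the minus sign:
  (-5s^2 + 10s + 1)
- (4s^5 + 7s^4 + 8s^3 - 5s^2 - 7s + 5)
Negate second polynomial: -4s^5 - 7s^4 - 8s^3 + 5s^2 + 7s - 5
Add: -4s^5 - 7s^4 - 8s^3 + 17s - 4


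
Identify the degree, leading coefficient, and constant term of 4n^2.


Highest power of n is 2, with coefficient 4. Constant term is 0.
Degree = 2, leading coefficient = 4, constant term = 0


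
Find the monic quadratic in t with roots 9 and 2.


p(t) = (t - 9)(t - 2)
Expand: t^2 - 11t + 18


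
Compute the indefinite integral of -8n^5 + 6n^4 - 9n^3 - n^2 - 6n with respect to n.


Reverse power rule on each term:
  ∫ -8n^5 dn = -(4/3)n^6
  ∫ 6n^4 dn = (6/5)n^5
  ∫ -9n^3 dn = -(9/4)n^4
  ∫ -n^2 dn = -(1/3)n^3
  ∫ -6n dn = -3n^2
F(n) = -(4/3)n^6 + (6/5)n^5 - (9/4)n^4 - (1/3)n^3 - 3n^2 + C


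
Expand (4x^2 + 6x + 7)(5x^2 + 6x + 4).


Distribute each term of the first polynomial:
  (4x^2)(5x^2 + 6x + 4) = 20x^4 + 24x^3 + 16x^2
  (6x)(5x^2 + 6x + 4) = 30x^3 + 36x^2 + 24x
  (7)(5x^2 + 6x + 4) = 35x^2 + 42x + 28
Sum: 20x^4 + 54x^3 + 87x^2 + 66x + 28


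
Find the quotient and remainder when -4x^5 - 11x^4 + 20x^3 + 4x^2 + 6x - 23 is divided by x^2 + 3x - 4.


(-4x^5 - 11x^4 + 20x^3 + 4x^2 + 6x - 23) / (x^2 + 3x - 4)
Step 1: -4x^3 * (x^2 + 3x - 4) = -4x^5 - 12x^4 + 16x^3; subtract.
Step 2: x^2 * (x^2 + 3x - 4) = x^4 + 3x^3 - 4x^2; subtract.
Step 3: x * (x^2 + 3x - 4) = x^3 + 3x^2 - 4x; subtract.
Step 4: 5 * (x^2 + 3x - 4) = 5x^2 + 15x - 20; subtract.
Quotient: -4x^3 + x^2 + x + 5, Remainder: -5x - 3


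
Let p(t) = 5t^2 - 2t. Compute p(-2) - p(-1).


p(-2) = 24
p(-1) = 7
p(-2) - p(-1) = 24 - 7 = 17


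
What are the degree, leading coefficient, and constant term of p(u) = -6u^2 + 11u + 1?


Highest power of u is 2, with coefficient -6. Constant term is 1.
Degree = 2, leading coefficient = -6, constant term = 1


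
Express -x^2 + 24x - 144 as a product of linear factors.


Roots satisfy r1 + r2 = -b/a = 24 and r1*r2 = c/a = 144.
So r1 = 12, r2 = 12.
-x^2 + 24x - 144 = -(x - r1)(x - r2) = -(x - 12)(x - 12)


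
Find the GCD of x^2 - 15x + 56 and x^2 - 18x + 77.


Factor each:
  x^2 - 15x + 56 = (x - 7)(x - 8)
  x^2 - 18x + 77 = (x - 7)(x - 11)
Common monic factor: x - 7


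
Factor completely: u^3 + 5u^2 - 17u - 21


Try integer roots (divisors of -21). u=3: p(3)=0.
Divide out (u - 3): quotient is u^2 + 8u + 7.
Factor the quadratic: (u + 7)(u + 1)
Result: (u - 3)(u + 7)(u + 1)


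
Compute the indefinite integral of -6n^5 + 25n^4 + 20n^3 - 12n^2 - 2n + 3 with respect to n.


Reverse power rule on each term:
  ∫ -6n^5 dn = -n^6
  ∫ 25n^4 dn = 5n^5
  ∫ 20n^3 dn = 5n^4
  ∫ -12n^2 dn = -4n^3
  ∫ -2n dn = -n^2
  ∫ 3 dn = 3n
F(n) = -n^6 + 5n^5 + 5n^4 - 4n^3 - n^2 + 3n + C


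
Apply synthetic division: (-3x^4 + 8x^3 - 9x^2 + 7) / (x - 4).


Synthetic division with c = 4. Coefficients: -3, 8, -9, 0, 7
Bring down -3.
  -3 * 4 = -12; -12 + 8 = -4
  -4 * 4 = -16; -16 - 9 = -25
  -25 * 4 = -100; -100 + 0 = -100
  -100 * 4 = -400; -400 + 7 = -393
Quotient: -3x^3 - 4x^2 - 25x - 100, Remainder: -393


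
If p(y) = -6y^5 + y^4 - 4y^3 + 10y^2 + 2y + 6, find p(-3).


Using direct substitution:
  -6 * (-3)^5 = 1458
  1 * (-3)^4 = 81
  -4 * (-3)^3 = 108
  10 * (-3)^2 = 90
  2 * (-3)^1 = -6
  constant: 6
Sum = 1458 + 81 + 108 + 90 - 6 + 6 = 1737


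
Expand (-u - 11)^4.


Expand (-u - 11)^4 by repeated multiplication:
  (-u - 11)^2 = u^2 + 22u + 121
  (-u - 11)^3 = -u^3 - 33u^2 - 363u - 1331
= u^4 + 44u^3 + 726u^2 + 5324u + 14641


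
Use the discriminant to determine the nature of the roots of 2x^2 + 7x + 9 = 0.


D = b^2 - 4ac = (7)^2 - 4(2)(9) = 49 - 72 = -23
Since D < 0: two complex conjugate roots (no real roots)


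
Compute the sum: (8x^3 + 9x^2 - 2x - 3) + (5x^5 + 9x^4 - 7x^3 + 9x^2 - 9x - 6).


Align terms by degree and add:
  8x^3 + 9x^2 - 2x - 3
+ 5x^5 + 9x^4 - 7x^3 + 9x^2 - 9x - 6
= 5x^5 + 9x^4 + x^3 + 18x^2 - 11x - 9


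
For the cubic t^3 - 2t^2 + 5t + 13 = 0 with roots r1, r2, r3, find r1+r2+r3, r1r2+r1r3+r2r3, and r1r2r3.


Monic cubic t^3+bt^2+ct+d=0: sum=-b, pairwise sum=c, product=-d.
b=-2, c=5, d=13
r1+r2+r3 = 2
r1r2+r1r3+r2r3 = 5
r1r2r3 = -13


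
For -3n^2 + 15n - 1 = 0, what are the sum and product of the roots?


For an^2+bn+c=0: sum = -b/a, product = c/a.
a=-3, b=15, c=-1
Sum = -(15)/-3 = 5
Product = (-1)/-3 = 1/3


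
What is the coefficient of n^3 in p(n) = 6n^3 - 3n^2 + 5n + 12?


Read off the coefficient of n^3: 6


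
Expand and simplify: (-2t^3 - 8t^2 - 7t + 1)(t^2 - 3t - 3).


Distribute each term of the first polynomial:
  (-2t^3)(t^2 - 3t - 3) = -2t^5 + 6t^4 + 6t^3
  (-8t^2)(t^2 - 3t - 3) = -8t^4 + 24t^3 + 24t^2
  (-7t)(t^2 - 3t - 3) = -7t^3 + 21t^2 + 21t
  (1)(t^2 - 3t - 3) = t^2 - 3t - 3
Sum: -2t^5 - 2t^4 + 23t^3 + 46t^2 + 18t - 3


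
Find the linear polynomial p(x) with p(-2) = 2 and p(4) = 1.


p(x) = mx + b. Using p(-2)=2, p(4)=1:
m = (2 - 1)/(-2 - 4) = 1/-6 = -1/6
b = 2 - m*(-2) = 2 - 1/3 = 5/3
p(x) = -(1/6)x + (5/3)


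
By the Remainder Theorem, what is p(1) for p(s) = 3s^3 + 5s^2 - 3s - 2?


By the Remainder Theorem, the remainder equals p(1):
  3*(1)^3 = 3
  5*(1)^2 = 5
  -3*(1)^1 = -3
  constant: -2
Sum: 3 + 5 - 3 - 2 = 3


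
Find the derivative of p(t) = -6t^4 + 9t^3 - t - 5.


Apply the power rule term by term:
  d/dt(-6t^4) = -24t^3
  d/dt(9t^3) = 27t^2
  d/dt(-t) = -1
  d/dt(-5) = 0
p'(t) = -24t^3 + 27t^2 - 1


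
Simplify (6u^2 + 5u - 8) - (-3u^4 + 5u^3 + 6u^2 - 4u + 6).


Distribute the minus sign:
  (6u^2 + 5u - 8)
- (-3u^4 + 5u^3 + 6u^2 - 4u + 6)
Negate second polynomial: 3u^4 - 5u^3 - 6u^2 + 4u - 6
Add: 3u^4 - 5u^3 + 9u - 14


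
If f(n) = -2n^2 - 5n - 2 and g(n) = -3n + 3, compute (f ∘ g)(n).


Substitute g(n) into f:
f(g(n)) = -2*(-3n + 3)^2 + (-5)*(-3n + 3) + (-2)
(-3n + 3)^2 = 9n^2 - 18n + 9
Expand and combine: -18n^2 + 51n - 35


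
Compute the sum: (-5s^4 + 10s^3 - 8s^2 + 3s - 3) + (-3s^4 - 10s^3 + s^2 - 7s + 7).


Align terms by degree and add:
  -5s^4 + 10s^3 - 8s^2 + 3s - 3
  -3s^4 - 10s^3 + s^2 - 7s + 7
= -8s^4 - 7s^2 - 4s + 4


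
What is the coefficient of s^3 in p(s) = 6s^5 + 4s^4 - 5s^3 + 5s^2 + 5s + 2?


Read off the coefficient of s^3: -5


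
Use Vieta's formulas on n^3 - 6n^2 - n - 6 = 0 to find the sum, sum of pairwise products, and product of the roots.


Monic cubic n^3+bn^2+cn+d=0: sum=-b, pairwise sum=c, product=-d.
b=-6, c=-1, d=-6
r1+r2+r3 = 6
r1r2+r1r3+r2r3 = -1
r1r2r3 = 6


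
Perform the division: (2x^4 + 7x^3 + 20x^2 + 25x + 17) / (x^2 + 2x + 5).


(2x^4 + 7x^3 + 20x^2 + 25x + 17) / (x^2 + 2x + 5)
Step 1: 2x^2 * (x^2 + 2x + 5) = 2x^4 + 4x^3 + 10x^2; subtract.
Step 2: 3x * (x^2 + 2x + 5) = 3x^3 + 6x^2 + 15x; subtract.
Step 3: 4 * (x^2 + 2x + 5) = 4x^2 + 8x + 20; subtract.
Quotient: 2x^2 + 3x + 4, Remainder: 2x - 3


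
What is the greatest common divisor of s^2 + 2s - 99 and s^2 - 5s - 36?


Factor each:
  s^2 + 2s - 99 = (s - 9)(s + 11)
  s^2 - 5s - 36 = (s - 9)(s + 4)
Common monic factor: s - 9


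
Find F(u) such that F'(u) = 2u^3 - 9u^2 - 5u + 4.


Reverse power rule on each term:
  ∫ 2u^3 du = (1/2)u^4
  ∫ -9u^2 du = -3u^3
  ∫ -5u du = -(5/2)u^2
  ∫ 4 du = 4u
F(u) = (1/2)u^4 - 3u^3 - (5/2)u^2 + 4u + C


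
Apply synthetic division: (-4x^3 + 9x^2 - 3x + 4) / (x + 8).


Synthetic division with c = -8. Coefficients: -4, 9, -3, 4
Bring down -4.
  -4 * -8 = 32; 32 + 9 = 41
  41 * -8 = -328; -328 - 3 = -331
  -331 * -8 = 2648; 2648 + 4 = 2652
Quotient: -4x^2 + 41x - 331, Remainder: 2652


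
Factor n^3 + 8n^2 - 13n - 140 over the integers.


Try integer roots (divisors of -140). n=-7: p(-7)=0.
Divide out (n + 7): quotient is n^2 + n - 20.
Factor the quadratic: (n + 5)(n - 4)
Result: (n + 7)(n + 5)(n - 4)


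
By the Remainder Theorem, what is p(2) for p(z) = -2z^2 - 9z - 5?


By the Remainder Theorem, the remainder equals p(2):
  -2*(2)^2 = -8
  -9*(2)^1 = -18
  constant: -5
Sum: -8 - 18 - 5 = -31


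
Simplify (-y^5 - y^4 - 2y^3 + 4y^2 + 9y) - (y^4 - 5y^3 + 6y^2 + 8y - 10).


Distribute the minus sign:
  (-y^5 - y^4 - 2y^3 + 4y^2 + 9y)
- (y^4 - 5y^3 + 6y^2 + 8y - 10)
Negate second polynomial: -y^4 + 5y^3 - 6y^2 - 8y + 10
Add: -y^5 - 2y^4 + 3y^3 - 2y^2 + y + 10


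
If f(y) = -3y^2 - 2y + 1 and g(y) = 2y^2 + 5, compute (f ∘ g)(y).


Substitute g(y) into f:
f(g(y)) = -3*(2y^2 + 5)^2 + (-2)*(2y^2 + 5) + 1
(2y^2 + 5)^2 = 4y^4 + 20y^2 + 25
Expand and combine: -12y^4 - 64y^2 - 84


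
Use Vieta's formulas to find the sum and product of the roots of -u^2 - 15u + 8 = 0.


For au^2+bu+c=0: sum = -b/a, product = c/a.
a=-1, b=-15, c=8
Sum = -(-15)/-1 = -15
Product = (8)/-1 = -8


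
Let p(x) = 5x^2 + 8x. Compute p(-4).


Using direct substitution:
  5 * (-4)^2 = 80
  8 * (-4)^1 = -32
  constant: 0
Sum = 80 - 32 + 0 = 48


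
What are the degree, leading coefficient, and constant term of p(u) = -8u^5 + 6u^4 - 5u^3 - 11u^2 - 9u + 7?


Highest power of u is 5, with coefficient -8. Constant term is 7.
Degree = 5, leading coefficient = -8, constant term = 7


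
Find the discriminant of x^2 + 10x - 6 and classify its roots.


D = b^2 - 4ac = (10)^2 - 4(1)(-6) = 100 + 24 = 124
Since D > 0: two distinct irrational roots


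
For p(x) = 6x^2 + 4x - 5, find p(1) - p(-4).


p(1) = 5
p(-4) = 75
p(1) - p(-4) = 5 - 75 = -70


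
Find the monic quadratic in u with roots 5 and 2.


p(u) = (u - 5)(u - 2)
Expand: u^2 - 7u + 10


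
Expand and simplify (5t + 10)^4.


Expand (5t + 10)^4 by repeated multiplication:
  (5t + 10)^2 = 25t^2 + 100t + 100
  (5t + 10)^3 = 125t^3 + 750t^2 + 1500t + 1000
= 625t^4 + 5000t^3 + 15000t^2 + 20000t + 10000


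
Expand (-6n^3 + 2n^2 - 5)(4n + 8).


Distribute each term of the first polynomial:
  (-6n^3)(4n + 8) = -24n^4 - 48n^3
  (2n^2)(4n + 8) = 8n^3 + 16n^2
  (-5)(4n + 8) = -20n - 40
Sum: -24n^4 - 40n^3 + 16n^2 - 20n - 40


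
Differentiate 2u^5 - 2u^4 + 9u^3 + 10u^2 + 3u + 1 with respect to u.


Apply the power rule term by term:
  d/du(2u^5) = 10u^4
  d/du(-2u^4) = -8u^3
  d/du(9u^3) = 27u^2
  d/du(10u^2) = 20u
  d/du(3u) = 3
  d/du(1) = 0
p'(u) = 10u^4 - 8u^3 + 27u^2 + 20u + 3


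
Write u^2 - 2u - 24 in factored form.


Roots satisfy r1 + r2 = -b/a = 2 and r1*r2 = c/a = -24.
So r1 = -4, r2 = 6.
u^2 - 2u - 24 = (u - r1)(u - r2) = (u + 4)(u - 6)


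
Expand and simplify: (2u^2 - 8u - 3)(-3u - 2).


Distribute each term of the first polynomial:
  (2u^2)(-3u - 2) = -6u^3 - 4u^2
  (-8u)(-3u - 2) = 24u^2 + 16u
  (-3)(-3u - 2) = 9u + 6
Sum: -6u^3 + 20u^2 + 25u + 6


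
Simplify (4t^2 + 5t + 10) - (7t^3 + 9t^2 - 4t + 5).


Distribute the minus sign:
  (4t^2 + 5t + 10)
- (7t^3 + 9t^2 - 4t + 5)
Negate second polynomial: -7t^3 - 9t^2 + 4t - 5
Add: -7t^3 - 5t^2 + 9t + 5


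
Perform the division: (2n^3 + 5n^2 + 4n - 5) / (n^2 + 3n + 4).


(2n^3 + 5n^2 + 4n - 5) / (n^2 + 3n + 4)
Step 1: 2n * (n^2 + 3n + 4) = 2n^3 + 6n^2 + 8n; subtract.
Step 2: -1 * (n^2 + 3n + 4) = -n^2 - 3n - 4; subtract.
Quotient: 2n - 1, Remainder: -n - 1


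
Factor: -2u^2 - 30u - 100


Roots satisfy r1 + r2 = -b/a = -15 and r1*r2 = c/a = 50.
So r1 = -10, r2 = -5.
-2u^2 - 30u - 100 = -2(u - r1)(u - r2) = -2(u + 10)(u + 5)


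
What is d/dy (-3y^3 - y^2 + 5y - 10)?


Apply the power rule term by term:
  d/dy(-3y^3) = -9y^2
  d/dy(-y^2) = -2y
  d/dy(5y) = 5
  d/dy(-10) = 0
p'(y) = -9y^2 - 2y + 5


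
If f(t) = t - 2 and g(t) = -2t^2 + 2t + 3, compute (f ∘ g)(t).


Substitute g(t) into f:
f(g(t)) = 1*(-2t^2 + 2t + 3) + (-2)
Expand and combine: -2t^2 + 2t + 1


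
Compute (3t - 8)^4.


Expand (3t - 8)^4 by repeated multiplication:
  (3t - 8)^2 = 9t^2 - 48t + 64
  (3t - 8)^3 = 27t^3 - 216t^2 + 576t - 512
= 81t^4 - 864t^3 + 3456t^2 - 6144t + 4096
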